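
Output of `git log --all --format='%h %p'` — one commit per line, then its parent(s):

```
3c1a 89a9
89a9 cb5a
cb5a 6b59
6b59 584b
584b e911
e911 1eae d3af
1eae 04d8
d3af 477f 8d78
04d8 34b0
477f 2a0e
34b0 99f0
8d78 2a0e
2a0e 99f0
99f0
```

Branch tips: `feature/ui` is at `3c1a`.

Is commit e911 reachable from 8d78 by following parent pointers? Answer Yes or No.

No

Ancestors of 8d78: {2a0e, 8d78, 99f0}.
e911 is not in that set, so it is not an ancestor of 8d78.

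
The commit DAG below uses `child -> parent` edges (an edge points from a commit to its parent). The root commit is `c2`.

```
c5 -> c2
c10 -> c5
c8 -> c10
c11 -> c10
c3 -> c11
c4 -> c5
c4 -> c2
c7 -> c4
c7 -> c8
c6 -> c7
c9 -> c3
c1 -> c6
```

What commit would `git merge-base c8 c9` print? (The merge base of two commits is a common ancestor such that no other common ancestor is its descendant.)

Ancestors of c8: {c10, c2, c5, c8}.
Ancestors of c9: {c10, c11, c2, c3, c5, c9}.
Common ancestors: {c10, c2, c5}.
Among these, c10 is not an ancestor of any other common ancestor — it is the merge base.

c10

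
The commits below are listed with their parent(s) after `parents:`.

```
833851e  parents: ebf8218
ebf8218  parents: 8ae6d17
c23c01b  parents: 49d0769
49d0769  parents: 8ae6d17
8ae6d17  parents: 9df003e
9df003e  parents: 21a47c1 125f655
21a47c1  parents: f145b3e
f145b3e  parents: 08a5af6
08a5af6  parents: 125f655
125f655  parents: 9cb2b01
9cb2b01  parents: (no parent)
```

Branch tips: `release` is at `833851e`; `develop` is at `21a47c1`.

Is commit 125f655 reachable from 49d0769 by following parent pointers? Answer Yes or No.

Ancestors of 49d0769 (commits reachable by following parents): {08a5af6, 125f655, 21a47c1, 49d0769, 8ae6d17, 9cb2b01, 9df003e, f145b3e}.
125f655 is in that set, so it is an ancestor of 49d0769.

Yes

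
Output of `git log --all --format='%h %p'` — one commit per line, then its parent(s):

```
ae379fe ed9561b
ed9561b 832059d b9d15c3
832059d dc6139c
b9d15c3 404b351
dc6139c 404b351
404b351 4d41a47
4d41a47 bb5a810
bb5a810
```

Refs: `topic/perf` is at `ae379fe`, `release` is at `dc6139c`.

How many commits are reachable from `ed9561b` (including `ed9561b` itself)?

7

Walking parent pointers from ed9561b: reachable set = {404b351, 4d41a47, 832059d, b9d15c3, bb5a810, dc6139c, ed9561b}.
That is 7 commits.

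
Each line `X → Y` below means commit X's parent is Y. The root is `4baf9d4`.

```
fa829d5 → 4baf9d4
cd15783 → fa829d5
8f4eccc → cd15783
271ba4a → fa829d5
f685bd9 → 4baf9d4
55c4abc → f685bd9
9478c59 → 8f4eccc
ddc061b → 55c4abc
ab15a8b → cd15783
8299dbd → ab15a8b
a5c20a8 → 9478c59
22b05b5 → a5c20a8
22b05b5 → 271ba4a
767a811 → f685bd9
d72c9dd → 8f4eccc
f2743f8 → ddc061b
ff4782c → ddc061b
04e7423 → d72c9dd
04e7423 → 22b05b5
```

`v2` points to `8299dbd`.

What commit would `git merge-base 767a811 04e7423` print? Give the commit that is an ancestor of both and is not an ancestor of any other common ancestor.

4baf9d4

Ancestors of 767a811: {4baf9d4, 767a811, f685bd9}.
Ancestors of 04e7423: {04e7423, 22b05b5, 271ba4a, 4baf9d4, 8f4eccc, 9478c59, a5c20a8, cd15783, d72c9dd, fa829d5}.
Common ancestors: {4baf9d4}.
The only common ancestor is 4baf9d4, so it is the merge base.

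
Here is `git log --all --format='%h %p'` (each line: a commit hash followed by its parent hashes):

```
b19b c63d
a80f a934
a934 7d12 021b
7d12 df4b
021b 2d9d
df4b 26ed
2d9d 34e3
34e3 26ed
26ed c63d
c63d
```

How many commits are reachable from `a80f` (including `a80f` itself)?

9

Walking parent pointers from a80f: reachable set = {021b, 26ed, 2d9d, 34e3, 7d12, a80f, a934, c63d, df4b}.
That is 9 commits.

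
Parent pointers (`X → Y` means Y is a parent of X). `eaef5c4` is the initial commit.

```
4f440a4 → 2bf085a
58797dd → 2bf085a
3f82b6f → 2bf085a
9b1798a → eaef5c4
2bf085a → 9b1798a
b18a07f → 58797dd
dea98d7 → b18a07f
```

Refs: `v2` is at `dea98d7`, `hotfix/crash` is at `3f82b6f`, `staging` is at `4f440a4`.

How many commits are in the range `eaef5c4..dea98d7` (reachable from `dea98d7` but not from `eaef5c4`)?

5

Reachable from dea98d7: {2bf085a, 58797dd, 9b1798a, b18a07f, dea98d7, eaef5c4}.
Reachable from eaef5c4: {eaef5c4}.
In dea98d7's history but not eaef5c4's: {2bf085a, 58797dd, 9b1798a, b18a07f, dea98d7} — 5 commits.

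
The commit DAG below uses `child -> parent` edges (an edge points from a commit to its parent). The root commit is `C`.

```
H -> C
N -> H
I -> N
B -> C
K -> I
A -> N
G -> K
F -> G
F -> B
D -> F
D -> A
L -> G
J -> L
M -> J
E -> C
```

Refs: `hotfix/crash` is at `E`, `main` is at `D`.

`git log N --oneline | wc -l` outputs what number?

3

Walking parent pointers from N: reachable set = {C, H, N}.
That is 3 commits.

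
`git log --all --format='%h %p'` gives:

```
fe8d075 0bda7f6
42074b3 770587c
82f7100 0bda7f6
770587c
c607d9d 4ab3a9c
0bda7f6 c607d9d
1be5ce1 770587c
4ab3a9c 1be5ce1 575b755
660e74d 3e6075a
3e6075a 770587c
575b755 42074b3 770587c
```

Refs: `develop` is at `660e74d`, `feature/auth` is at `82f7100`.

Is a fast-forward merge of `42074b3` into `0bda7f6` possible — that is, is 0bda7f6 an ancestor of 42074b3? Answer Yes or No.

No

A fast-forward from 0bda7f6 to 42074b3 is possible iff 0bda7f6 is an ancestor of 42074b3.
Ancestors of 42074b3: {42074b3, 770587c}.
0bda7f6 is not among them, so fast-forward is not possible.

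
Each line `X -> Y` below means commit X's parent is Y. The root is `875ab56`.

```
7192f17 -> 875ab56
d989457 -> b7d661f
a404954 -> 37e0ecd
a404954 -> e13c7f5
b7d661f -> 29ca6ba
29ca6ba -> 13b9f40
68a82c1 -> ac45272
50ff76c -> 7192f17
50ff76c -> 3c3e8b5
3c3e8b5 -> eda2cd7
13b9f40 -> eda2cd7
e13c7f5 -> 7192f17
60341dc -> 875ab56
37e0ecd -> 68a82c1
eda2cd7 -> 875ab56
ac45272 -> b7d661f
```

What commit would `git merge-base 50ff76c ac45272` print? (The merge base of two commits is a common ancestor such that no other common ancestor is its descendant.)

Ancestors of 50ff76c: {3c3e8b5, 50ff76c, 7192f17, 875ab56, eda2cd7}.
Ancestors of ac45272: {13b9f40, 29ca6ba, 875ab56, ac45272, b7d661f, eda2cd7}.
Common ancestors: {875ab56, eda2cd7}.
Among these, eda2cd7 is not an ancestor of any other common ancestor — it is the merge base.

eda2cd7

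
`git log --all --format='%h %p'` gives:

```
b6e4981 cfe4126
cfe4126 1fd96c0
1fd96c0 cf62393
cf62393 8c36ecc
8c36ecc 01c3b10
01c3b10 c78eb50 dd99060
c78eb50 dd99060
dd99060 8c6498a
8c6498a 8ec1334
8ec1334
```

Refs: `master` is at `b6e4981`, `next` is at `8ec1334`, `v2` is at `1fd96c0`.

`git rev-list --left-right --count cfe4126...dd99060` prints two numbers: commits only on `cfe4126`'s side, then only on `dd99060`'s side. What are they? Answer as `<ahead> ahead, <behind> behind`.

6 ahead, 0 behind

Reachable from cfe4126: {01c3b10, 1fd96c0, 8c36ecc, 8c6498a, 8ec1334, c78eb50, cf62393, cfe4126, dd99060}.
Reachable from dd99060: {8c6498a, 8ec1334, dd99060}.
Only in cfe4126's history (ahead): {01c3b10, 1fd96c0, 8c36ecc, c78eb50, cf62393, cfe4126} — 6.
Only in dd99060's history (behind): {} — 0.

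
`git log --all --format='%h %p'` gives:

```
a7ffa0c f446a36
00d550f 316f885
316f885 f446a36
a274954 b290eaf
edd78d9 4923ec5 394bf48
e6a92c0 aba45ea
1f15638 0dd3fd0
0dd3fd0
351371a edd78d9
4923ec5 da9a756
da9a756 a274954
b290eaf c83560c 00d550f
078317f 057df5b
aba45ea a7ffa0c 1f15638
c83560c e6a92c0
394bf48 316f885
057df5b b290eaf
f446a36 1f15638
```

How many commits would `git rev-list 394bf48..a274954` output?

7

Reachable from a274954: {00d550f, 0dd3fd0, 1f15638, 316f885, a274954, a7ffa0c, aba45ea, b290eaf, c83560c, e6a92c0, f446a36}.
Reachable from 394bf48: {0dd3fd0, 1f15638, 316f885, 394bf48, f446a36}.
In a274954's history but not 394bf48's: {00d550f, a274954, a7ffa0c, aba45ea, b290eaf, c83560c, e6a92c0} — 7 commits.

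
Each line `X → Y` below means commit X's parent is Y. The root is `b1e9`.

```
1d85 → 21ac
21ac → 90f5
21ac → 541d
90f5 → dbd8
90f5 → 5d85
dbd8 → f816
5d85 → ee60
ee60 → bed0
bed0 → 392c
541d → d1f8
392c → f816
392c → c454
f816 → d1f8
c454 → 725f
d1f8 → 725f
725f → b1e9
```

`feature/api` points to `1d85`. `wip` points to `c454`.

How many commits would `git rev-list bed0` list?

Walking parent pointers from bed0: reachable set = {392c, 725f, b1e9, bed0, c454, d1f8, f816}.
That is 7 commits.

7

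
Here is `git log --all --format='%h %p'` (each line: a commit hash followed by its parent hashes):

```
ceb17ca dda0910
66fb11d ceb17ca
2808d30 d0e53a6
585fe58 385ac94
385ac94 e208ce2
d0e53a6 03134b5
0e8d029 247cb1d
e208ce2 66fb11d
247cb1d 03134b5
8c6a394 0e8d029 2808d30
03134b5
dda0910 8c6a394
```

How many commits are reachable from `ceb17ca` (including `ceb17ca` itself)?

Walking parent pointers from ceb17ca: reachable set = {03134b5, 0e8d029, 247cb1d, 2808d30, 8c6a394, ceb17ca, d0e53a6, dda0910}.
That is 8 commits.

8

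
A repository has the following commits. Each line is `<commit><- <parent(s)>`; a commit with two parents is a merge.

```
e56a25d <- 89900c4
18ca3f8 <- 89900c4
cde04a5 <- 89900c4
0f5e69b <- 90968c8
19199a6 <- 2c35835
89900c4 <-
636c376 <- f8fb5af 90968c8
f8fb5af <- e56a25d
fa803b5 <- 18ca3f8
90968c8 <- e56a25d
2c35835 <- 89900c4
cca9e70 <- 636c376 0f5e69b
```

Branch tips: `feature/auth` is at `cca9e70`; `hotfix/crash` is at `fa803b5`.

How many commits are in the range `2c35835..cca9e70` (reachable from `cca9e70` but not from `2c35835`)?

Reachable from cca9e70: {0f5e69b, 636c376, 89900c4, 90968c8, cca9e70, e56a25d, f8fb5af}.
Reachable from 2c35835: {2c35835, 89900c4}.
In cca9e70's history but not 2c35835's: {0f5e69b, 636c376, 90968c8, cca9e70, e56a25d, f8fb5af} — 6 commits.

6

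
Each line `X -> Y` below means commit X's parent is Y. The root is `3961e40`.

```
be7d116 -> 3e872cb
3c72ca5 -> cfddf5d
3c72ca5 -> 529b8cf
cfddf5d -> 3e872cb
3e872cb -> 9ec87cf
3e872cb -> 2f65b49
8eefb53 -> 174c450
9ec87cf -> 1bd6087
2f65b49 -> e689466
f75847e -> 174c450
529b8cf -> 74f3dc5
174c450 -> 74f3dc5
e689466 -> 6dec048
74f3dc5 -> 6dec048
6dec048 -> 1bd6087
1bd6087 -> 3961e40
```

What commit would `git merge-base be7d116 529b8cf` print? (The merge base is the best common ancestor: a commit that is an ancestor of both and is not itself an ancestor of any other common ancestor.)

Ancestors of be7d116: {1bd6087, 2f65b49, 3961e40, 3e872cb, 6dec048, 9ec87cf, be7d116, e689466}.
Ancestors of 529b8cf: {1bd6087, 3961e40, 529b8cf, 6dec048, 74f3dc5}.
Common ancestors: {1bd6087, 3961e40, 6dec048}.
Among these, 6dec048 is not an ancestor of any other common ancestor — it is the merge base.

6dec048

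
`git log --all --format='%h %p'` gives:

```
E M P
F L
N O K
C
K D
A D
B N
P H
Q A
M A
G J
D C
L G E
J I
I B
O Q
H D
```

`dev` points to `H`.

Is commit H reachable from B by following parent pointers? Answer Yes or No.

Ancestors of B: {A, B, C, D, K, N, O, Q}.
H is not in that set, so it is not an ancestor of B.

No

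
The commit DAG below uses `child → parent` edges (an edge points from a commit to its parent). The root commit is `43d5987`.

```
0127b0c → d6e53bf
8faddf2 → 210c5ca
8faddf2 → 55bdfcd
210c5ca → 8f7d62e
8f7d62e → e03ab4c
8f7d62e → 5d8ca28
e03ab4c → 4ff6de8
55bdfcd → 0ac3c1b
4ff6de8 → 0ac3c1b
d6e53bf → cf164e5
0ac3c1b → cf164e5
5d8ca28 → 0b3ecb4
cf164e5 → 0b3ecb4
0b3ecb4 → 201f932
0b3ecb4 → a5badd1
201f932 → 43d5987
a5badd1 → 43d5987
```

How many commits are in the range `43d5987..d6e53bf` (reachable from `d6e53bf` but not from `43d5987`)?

Reachable from d6e53bf: {0b3ecb4, 201f932, 43d5987, a5badd1, cf164e5, d6e53bf}.
Reachable from 43d5987: {43d5987}.
In d6e53bf's history but not 43d5987's: {0b3ecb4, 201f932, a5badd1, cf164e5, d6e53bf} — 5 commits.

5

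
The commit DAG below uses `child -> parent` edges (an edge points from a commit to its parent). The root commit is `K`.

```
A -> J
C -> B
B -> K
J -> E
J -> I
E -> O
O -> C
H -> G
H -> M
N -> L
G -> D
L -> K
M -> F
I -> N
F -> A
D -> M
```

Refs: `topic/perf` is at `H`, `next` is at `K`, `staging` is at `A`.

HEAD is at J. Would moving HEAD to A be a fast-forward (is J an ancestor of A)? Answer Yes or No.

Yes

A fast-forward from J to A is possible iff J is an ancestor of A.
Ancestors of A: {A, B, C, E, I, J, K, L, N, O}.
J is among them, so fast-forward is possible.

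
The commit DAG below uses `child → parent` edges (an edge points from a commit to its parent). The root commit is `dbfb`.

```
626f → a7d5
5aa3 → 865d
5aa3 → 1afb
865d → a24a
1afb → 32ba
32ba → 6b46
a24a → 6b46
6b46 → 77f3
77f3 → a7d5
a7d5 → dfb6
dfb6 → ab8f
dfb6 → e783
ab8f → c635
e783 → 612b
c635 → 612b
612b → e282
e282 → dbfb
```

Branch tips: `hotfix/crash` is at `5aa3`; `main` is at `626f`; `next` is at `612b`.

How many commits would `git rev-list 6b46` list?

10

Walking parent pointers from 6b46: reachable set = {612b, 6b46, 77f3, a7d5, ab8f, c635, dbfb, dfb6, e282, e783}.
That is 10 commits.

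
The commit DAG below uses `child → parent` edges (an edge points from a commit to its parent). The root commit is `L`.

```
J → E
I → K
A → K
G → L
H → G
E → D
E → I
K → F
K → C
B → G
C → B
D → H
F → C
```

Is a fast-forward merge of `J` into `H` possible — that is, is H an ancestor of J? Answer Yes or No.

Yes

A fast-forward from H to J is possible iff H is an ancestor of J.
Ancestors of J: {B, C, D, E, F, G, H, I, J, K, L}.
H is among them, so fast-forward is possible.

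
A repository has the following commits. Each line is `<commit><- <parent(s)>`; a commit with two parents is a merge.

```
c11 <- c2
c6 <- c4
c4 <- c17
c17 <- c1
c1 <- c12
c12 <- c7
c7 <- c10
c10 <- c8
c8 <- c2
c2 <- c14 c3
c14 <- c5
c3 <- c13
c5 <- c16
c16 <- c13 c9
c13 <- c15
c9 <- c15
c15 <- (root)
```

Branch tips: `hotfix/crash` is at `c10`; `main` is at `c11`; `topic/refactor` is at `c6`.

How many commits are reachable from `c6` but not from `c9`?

Reachable from c6: {c1, c10, c12, c13, c14, c15, c16, c17, c2, c3, c4, c5, c6, c7, c8, c9}.
Reachable from c9: {c15, c9}.
In c6's history but not c9's: {c1, c10, c12, c13, c14, c16, c17, c2, c3, c4, c5, c6, c7, c8} — 14 commits.

14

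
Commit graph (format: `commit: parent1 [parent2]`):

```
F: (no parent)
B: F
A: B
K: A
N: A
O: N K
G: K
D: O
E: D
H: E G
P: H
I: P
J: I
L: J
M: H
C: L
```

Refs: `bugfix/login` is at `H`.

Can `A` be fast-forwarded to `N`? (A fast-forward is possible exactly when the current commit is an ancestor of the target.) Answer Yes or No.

Yes

A fast-forward from A to N is possible iff A is an ancestor of N.
Ancestors of N: {A, B, F, N}.
A is among them, so fast-forward is possible.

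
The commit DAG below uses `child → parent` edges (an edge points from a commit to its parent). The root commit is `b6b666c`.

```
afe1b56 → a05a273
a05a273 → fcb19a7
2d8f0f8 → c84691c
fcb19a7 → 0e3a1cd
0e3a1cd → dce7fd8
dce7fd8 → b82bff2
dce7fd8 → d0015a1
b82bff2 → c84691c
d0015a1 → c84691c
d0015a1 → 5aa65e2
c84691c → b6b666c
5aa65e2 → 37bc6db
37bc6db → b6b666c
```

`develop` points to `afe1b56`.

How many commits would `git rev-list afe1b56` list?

Walking parent pointers from afe1b56: reachable set = {0e3a1cd, 37bc6db, 5aa65e2, a05a273, afe1b56, b6b666c, b82bff2, c84691c, d0015a1, dce7fd8, fcb19a7}.
That is 11 commits.

11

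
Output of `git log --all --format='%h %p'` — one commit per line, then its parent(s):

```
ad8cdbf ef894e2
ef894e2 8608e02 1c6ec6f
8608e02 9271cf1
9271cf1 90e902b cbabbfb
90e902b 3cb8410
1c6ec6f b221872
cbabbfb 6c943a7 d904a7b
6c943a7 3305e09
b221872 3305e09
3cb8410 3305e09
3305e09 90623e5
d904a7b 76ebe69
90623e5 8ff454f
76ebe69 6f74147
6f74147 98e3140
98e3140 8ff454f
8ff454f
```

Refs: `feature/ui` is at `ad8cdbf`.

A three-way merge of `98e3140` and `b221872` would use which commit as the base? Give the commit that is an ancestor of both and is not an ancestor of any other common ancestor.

Ancestors of 98e3140: {8ff454f, 98e3140}.
Ancestors of b221872: {3305e09, 8ff454f, 90623e5, b221872}.
Common ancestors: {8ff454f}.
The only common ancestor is 8ff454f, so it is the merge base.

8ff454f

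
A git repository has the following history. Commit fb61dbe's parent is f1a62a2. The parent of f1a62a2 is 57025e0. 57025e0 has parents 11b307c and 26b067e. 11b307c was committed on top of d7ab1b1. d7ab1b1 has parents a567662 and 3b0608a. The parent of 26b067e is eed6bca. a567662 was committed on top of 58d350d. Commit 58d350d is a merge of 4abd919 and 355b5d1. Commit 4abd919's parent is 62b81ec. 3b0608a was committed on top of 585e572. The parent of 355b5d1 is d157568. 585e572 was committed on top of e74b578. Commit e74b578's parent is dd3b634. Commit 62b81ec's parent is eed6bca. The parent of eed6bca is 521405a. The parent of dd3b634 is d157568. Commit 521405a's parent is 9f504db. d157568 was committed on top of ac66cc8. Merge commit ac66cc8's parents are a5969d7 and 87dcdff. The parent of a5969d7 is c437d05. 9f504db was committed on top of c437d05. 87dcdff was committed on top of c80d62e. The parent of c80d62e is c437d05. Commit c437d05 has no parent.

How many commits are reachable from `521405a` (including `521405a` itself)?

3

Walking parent pointers from 521405a: reachable set = {521405a, 9f504db, c437d05}.
That is 3 commits.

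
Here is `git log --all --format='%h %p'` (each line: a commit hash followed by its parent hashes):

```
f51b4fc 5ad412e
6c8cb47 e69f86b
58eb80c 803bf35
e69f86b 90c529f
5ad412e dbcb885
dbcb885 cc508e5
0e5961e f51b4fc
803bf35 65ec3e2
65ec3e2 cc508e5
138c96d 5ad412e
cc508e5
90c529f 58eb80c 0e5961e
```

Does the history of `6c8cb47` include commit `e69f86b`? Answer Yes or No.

Ancestors of 6c8cb47 (commits reachable by following parents): {0e5961e, 58eb80c, 5ad412e, 65ec3e2, 6c8cb47, 803bf35, 90c529f, cc508e5, dbcb885, e69f86b, f51b4fc}.
e69f86b is in that set, so it is an ancestor of 6c8cb47.

Yes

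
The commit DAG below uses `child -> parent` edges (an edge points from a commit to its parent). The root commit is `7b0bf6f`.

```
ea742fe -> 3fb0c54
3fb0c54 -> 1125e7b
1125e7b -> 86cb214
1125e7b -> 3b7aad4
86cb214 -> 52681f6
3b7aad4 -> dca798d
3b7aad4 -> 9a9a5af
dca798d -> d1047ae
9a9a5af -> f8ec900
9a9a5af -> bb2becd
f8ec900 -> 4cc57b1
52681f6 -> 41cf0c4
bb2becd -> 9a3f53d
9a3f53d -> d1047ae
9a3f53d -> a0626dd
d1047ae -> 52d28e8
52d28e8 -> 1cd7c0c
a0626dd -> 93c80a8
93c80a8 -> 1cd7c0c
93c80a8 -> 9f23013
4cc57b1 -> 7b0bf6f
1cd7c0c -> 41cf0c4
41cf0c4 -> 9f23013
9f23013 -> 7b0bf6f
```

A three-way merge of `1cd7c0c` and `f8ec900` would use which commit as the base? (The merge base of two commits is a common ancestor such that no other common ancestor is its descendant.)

Ancestors of 1cd7c0c: {1cd7c0c, 41cf0c4, 7b0bf6f, 9f23013}.
Ancestors of f8ec900: {4cc57b1, 7b0bf6f, f8ec900}.
Common ancestors: {7b0bf6f}.
The only common ancestor is 7b0bf6f, so it is the merge base.

7b0bf6f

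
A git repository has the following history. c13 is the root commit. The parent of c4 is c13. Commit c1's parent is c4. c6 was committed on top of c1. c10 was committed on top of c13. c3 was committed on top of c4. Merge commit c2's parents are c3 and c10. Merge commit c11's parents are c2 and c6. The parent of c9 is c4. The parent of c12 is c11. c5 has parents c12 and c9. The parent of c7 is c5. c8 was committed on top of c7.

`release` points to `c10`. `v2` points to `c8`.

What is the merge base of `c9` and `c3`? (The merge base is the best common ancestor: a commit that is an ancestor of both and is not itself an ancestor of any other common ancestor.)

c4

Ancestors of c9: {c13, c4, c9}.
Ancestors of c3: {c13, c3, c4}.
Common ancestors: {c13, c4}.
Among these, c4 is not an ancestor of any other common ancestor — it is the merge base.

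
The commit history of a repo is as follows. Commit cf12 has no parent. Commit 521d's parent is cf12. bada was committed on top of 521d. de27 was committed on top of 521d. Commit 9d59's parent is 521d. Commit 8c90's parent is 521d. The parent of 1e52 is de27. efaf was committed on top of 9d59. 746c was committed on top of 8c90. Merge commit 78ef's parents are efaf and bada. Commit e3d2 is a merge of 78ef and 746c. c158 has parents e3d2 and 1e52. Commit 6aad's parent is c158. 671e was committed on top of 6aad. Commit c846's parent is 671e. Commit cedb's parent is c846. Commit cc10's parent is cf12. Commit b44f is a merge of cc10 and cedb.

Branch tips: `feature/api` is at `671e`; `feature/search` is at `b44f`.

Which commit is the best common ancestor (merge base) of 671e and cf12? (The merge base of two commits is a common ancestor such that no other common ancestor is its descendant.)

cf12

Ancestors of 671e: {1e52, 521d, 671e, 6aad, 746c, 78ef, 8c90, 9d59, bada, c158, cf12, de27, e3d2, efaf}.
Ancestors of cf12: {cf12}.
Common ancestors: {cf12}.
The only common ancestor is cf12, so it is the merge base.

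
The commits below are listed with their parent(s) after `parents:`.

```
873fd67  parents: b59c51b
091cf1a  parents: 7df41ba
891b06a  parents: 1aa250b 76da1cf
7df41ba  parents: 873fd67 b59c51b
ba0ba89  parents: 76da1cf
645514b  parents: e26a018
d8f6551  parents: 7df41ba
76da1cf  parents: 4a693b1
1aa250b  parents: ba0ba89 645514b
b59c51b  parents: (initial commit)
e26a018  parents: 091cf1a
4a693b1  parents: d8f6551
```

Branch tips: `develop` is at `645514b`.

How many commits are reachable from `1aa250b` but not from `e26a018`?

Reachable from 1aa250b: {091cf1a, 1aa250b, 4a693b1, 645514b, 76da1cf, 7df41ba, 873fd67, b59c51b, ba0ba89, d8f6551, e26a018}.
Reachable from e26a018: {091cf1a, 7df41ba, 873fd67, b59c51b, e26a018}.
In 1aa250b's history but not e26a018's: {1aa250b, 4a693b1, 645514b, 76da1cf, ba0ba89, d8f6551} — 6 commits.

6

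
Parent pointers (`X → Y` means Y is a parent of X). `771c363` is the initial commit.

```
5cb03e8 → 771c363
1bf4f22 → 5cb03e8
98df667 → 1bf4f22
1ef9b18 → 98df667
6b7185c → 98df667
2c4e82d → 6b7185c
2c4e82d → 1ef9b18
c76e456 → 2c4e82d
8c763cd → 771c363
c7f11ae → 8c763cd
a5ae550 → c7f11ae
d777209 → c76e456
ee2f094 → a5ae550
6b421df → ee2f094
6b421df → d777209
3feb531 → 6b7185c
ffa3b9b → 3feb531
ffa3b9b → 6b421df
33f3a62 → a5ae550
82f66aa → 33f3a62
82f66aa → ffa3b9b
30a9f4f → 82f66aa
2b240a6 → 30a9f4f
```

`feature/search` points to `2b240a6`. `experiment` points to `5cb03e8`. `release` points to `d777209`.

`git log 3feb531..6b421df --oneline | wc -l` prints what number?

9

Reachable from 6b421df: {1bf4f22, 1ef9b18, 2c4e82d, 5cb03e8, 6b421df, 6b7185c, 771c363, 8c763cd, 98df667, a5ae550, c76e456, c7f11ae, d777209, ee2f094}.
Reachable from 3feb531: {1bf4f22, 3feb531, 5cb03e8, 6b7185c, 771c363, 98df667}.
In 6b421df's history but not 3feb531's: {1ef9b18, 2c4e82d, 6b421df, 8c763cd, a5ae550, c76e456, c7f11ae, d777209, ee2f094} — 9 commits.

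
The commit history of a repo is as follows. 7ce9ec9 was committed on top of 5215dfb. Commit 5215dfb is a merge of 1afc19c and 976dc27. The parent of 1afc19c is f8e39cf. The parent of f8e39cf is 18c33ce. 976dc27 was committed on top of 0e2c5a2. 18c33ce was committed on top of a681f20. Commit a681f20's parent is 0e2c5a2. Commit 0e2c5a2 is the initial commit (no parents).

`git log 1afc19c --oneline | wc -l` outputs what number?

5

Walking parent pointers from 1afc19c: reachable set = {0e2c5a2, 18c33ce, 1afc19c, a681f20, f8e39cf}.
That is 5 commits.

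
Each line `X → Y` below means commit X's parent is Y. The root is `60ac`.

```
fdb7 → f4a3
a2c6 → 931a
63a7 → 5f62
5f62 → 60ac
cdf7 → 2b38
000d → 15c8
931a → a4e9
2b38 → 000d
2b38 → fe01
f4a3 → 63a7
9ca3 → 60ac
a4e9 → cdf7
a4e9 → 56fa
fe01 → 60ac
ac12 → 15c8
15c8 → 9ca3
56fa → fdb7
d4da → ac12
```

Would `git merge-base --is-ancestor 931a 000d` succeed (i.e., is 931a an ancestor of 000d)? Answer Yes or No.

No

Ancestors of 000d: {000d, 15c8, 60ac, 9ca3}.
931a is not in that set, so it is not an ancestor of 000d.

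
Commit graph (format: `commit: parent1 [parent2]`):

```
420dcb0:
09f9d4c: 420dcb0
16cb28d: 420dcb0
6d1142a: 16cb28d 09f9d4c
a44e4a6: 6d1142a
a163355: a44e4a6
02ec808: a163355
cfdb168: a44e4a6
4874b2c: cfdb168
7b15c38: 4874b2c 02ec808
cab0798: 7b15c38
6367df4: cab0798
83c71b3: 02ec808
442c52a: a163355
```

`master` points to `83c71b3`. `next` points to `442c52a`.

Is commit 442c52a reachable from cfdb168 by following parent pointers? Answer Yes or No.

No

Ancestors of cfdb168: {09f9d4c, 16cb28d, 420dcb0, 6d1142a, a44e4a6, cfdb168}.
442c52a is not in that set, so it is not an ancestor of cfdb168.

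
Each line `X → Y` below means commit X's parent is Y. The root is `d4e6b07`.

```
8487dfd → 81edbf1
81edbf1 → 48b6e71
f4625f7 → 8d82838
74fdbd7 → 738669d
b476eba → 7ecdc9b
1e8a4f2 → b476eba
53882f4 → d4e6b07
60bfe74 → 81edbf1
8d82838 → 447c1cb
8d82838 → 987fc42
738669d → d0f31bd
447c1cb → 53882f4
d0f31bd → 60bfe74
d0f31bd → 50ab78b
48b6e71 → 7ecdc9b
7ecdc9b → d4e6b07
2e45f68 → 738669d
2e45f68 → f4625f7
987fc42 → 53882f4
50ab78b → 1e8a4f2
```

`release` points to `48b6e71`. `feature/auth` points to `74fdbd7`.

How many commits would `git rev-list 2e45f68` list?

16

Walking parent pointers from 2e45f68: reachable set = {1e8a4f2, 2e45f68, 447c1cb, 48b6e71, 50ab78b, 53882f4, 60bfe74, 738669d, 7ecdc9b, 81edbf1, 8d82838, 987fc42, b476eba, d0f31bd, d4e6b07, f4625f7}.
That is 16 commits.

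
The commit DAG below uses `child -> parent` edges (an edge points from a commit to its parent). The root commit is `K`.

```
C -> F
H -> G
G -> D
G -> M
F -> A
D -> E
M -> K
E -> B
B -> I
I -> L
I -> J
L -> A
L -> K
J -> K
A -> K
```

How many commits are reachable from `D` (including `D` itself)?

8

Walking parent pointers from D: reachable set = {A, B, D, E, I, J, K, L}.
That is 8 commits.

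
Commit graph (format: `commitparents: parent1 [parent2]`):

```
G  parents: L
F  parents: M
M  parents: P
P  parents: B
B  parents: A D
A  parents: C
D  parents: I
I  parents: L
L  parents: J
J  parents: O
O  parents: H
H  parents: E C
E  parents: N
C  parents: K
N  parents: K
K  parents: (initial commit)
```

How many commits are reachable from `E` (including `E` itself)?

3

Walking parent pointers from E: reachable set = {E, K, N}.
That is 3 commits.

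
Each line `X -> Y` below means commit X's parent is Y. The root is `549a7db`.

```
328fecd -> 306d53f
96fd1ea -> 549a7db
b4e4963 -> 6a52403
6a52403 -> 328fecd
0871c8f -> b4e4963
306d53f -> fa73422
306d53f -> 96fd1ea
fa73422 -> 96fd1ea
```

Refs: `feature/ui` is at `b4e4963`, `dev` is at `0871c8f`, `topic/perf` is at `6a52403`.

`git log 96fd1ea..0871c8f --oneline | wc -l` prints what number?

Reachable from 0871c8f: {0871c8f, 306d53f, 328fecd, 549a7db, 6a52403, 96fd1ea, b4e4963, fa73422}.
Reachable from 96fd1ea: {549a7db, 96fd1ea}.
In 0871c8f's history but not 96fd1ea's: {0871c8f, 306d53f, 328fecd, 6a52403, b4e4963, fa73422} — 6 commits.

6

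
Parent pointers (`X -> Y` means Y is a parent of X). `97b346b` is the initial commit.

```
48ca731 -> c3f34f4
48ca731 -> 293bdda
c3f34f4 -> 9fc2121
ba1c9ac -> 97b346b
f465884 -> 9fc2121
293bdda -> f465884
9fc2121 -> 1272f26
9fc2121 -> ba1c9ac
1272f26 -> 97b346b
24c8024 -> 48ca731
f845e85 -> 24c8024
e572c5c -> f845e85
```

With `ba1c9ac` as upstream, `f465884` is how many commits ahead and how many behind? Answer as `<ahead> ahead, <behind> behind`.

Reachable from f465884: {1272f26, 97b346b, 9fc2121, ba1c9ac, f465884}.
Reachable from ba1c9ac: {97b346b, ba1c9ac}.
Only in f465884's history (ahead): {1272f26, 9fc2121, f465884} — 3.
Only in ba1c9ac's history (behind): {} — 0.

3 ahead, 0 behind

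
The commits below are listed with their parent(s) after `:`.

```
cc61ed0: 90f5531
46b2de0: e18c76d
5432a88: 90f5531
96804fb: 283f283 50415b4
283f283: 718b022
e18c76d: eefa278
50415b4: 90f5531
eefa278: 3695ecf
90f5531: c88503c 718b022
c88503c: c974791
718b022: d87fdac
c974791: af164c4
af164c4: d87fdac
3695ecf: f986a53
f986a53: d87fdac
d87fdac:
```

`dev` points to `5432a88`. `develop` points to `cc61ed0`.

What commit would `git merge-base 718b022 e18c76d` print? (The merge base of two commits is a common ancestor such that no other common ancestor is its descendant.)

d87fdac

Ancestors of 718b022: {718b022, d87fdac}.
Ancestors of e18c76d: {3695ecf, d87fdac, e18c76d, eefa278, f986a53}.
Common ancestors: {d87fdac}.
The only common ancestor is d87fdac, so it is the merge base.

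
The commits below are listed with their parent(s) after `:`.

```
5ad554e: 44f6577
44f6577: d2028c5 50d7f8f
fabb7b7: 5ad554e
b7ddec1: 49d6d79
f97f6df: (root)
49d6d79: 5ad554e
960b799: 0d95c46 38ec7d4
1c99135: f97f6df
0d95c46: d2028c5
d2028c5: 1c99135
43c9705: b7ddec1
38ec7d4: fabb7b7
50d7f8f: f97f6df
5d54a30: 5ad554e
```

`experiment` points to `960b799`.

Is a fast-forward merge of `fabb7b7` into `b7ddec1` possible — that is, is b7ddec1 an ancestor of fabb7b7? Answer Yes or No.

A fast-forward from b7ddec1 to fabb7b7 is possible iff b7ddec1 is an ancestor of fabb7b7.
Ancestors of fabb7b7: {1c99135, 44f6577, 50d7f8f, 5ad554e, d2028c5, f97f6df, fabb7b7}.
b7ddec1 is not among them, so fast-forward is not possible.

No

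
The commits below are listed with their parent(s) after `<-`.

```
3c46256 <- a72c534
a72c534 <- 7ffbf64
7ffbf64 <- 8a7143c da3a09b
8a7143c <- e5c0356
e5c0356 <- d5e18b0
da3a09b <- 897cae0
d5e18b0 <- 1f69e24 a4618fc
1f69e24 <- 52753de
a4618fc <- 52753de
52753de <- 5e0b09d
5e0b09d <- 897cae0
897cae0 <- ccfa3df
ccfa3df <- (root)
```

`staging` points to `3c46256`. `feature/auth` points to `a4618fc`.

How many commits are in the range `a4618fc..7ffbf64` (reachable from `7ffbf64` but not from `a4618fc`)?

6

Reachable from 7ffbf64: {1f69e24, 52753de, 5e0b09d, 7ffbf64, 897cae0, 8a7143c, a4618fc, ccfa3df, d5e18b0, da3a09b, e5c0356}.
Reachable from a4618fc: {52753de, 5e0b09d, 897cae0, a4618fc, ccfa3df}.
In 7ffbf64's history but not a4618fc's: {1f69e24, 7ffbf64, 8a7143c, d5e18b0, da3a09b, e5c0356} — 6 commits.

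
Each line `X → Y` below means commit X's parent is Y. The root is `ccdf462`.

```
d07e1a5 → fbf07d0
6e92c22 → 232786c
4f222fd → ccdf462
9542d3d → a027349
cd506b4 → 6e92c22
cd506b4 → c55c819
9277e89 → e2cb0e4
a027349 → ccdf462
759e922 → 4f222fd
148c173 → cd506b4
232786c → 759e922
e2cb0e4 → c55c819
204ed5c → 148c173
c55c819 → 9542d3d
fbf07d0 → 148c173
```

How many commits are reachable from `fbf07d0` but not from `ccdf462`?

Reachable from fbf07d0: {148c173, 232786c, 4f222fd, 6e92c22, 759e922, 9542d3d, a027349, c55c819, ccdf462, cd506b4, fbf07d0}.
Reachable from ccdf462: {ccdf462}.
In fbf07d0's history but not ccdf462's: {148c173, 232786c, 4f222fd, 6e92c22, 759e922, 9542d3d, a027349, c55c819, cd506b4, fbf07d0} — 10 commits.

10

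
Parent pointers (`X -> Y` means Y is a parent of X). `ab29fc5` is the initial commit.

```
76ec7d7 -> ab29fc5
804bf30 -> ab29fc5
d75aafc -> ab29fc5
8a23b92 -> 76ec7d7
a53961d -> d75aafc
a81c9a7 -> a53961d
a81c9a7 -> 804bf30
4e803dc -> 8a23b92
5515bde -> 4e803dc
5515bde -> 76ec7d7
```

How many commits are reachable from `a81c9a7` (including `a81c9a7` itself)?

Walking parent pointers from a81c9a7: reachable set = {804bf30, a53961d, a81c9a7, ab29fc5, d75aafc}.
That is 5 commits.

5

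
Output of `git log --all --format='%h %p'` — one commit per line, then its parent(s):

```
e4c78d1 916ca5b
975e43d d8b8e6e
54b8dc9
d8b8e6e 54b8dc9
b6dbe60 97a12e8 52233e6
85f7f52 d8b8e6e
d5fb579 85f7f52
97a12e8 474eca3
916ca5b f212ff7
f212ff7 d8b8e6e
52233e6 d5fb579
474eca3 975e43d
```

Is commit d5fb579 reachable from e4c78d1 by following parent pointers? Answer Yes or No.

No

Ancestors of e4c78d1: {54b8dc9, 916ca5b, d8b8e6e, e4c78d1, f212ff7}.
d5fb579 is not in that set, so it is not an ancestor of e4c78d1.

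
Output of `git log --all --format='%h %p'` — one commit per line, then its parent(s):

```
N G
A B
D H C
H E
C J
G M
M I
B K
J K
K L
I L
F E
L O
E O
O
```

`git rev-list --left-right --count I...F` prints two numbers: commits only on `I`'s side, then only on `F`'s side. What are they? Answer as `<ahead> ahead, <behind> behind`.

Reachable from I: {I, L, O}.
Reachable from F: {E, F, O}.
Only in I's history (ahead): {I, L} — 2.
Only in F's history (behind): {E, F} — 2.

2 ahead, 2 behind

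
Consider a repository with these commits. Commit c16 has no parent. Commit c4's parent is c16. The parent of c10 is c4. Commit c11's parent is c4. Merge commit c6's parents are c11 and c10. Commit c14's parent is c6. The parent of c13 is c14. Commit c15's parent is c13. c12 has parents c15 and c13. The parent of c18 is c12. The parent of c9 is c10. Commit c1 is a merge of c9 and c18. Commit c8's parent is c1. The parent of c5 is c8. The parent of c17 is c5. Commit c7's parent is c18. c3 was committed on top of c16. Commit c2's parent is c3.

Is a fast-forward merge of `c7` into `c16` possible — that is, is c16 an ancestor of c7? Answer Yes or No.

Yes

A fast-forward from c16 to c7 is possible iff c16 is an ancestor of c7.
Ancestors of c7: {c10, c11, c12, c13, c14, c15, c16, c18, c4, c6, c7}.
c16 is among them, so fast-forward is possible.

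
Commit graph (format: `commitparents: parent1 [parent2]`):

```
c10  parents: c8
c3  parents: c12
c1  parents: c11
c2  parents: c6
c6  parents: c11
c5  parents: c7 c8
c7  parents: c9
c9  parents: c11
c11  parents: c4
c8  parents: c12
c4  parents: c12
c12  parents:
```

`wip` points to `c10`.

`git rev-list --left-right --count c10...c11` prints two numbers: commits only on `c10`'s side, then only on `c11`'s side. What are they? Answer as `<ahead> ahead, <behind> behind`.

2 ahead, 2 behind

Reachable from c10: {c10, c12, c8}.
Reachable from c11: {c11, c12, c4}.
Only in c10's history (ahead): {c10, c8} — 2.
Only in c11's history (behind): {c11, c4} — 2.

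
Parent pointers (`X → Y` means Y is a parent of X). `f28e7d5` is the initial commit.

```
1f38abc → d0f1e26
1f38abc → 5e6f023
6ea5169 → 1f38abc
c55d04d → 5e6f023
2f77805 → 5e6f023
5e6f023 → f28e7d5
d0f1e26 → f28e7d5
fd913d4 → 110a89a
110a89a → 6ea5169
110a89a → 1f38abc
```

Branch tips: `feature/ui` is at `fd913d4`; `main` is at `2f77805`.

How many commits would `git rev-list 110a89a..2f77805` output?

1

Reachable from 2f77805: {2f77805, 5e6f023, f28e7d5}.
Reachable from 110a89a: {110a89a, 1f38abc, 5e6f023, 6ea5169, d0f1e26, f28e7d5}.
In 2f77805's history but not 110a89a's: {2f77805} — 1 commit.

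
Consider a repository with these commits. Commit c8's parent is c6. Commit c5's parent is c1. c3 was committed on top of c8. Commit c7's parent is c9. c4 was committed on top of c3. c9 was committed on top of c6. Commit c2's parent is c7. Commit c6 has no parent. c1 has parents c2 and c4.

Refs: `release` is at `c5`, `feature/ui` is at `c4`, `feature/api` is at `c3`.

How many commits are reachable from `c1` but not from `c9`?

Reachable from c1: {c1, c2, c3, c4, c6, c7, c8, c9}.
Reachable from c9: {c6, c9}.
In c1's history but not c9's: {c1, c2, c3, c4, c7, c8} — 6 commits.

6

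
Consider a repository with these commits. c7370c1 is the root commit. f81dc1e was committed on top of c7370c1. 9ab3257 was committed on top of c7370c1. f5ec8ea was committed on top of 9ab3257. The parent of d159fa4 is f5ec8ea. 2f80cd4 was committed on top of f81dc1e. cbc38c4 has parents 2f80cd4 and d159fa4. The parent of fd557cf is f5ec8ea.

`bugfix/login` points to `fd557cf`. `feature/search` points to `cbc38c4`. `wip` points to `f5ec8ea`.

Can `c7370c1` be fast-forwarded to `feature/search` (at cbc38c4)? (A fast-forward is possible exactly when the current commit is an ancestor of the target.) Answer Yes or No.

A fast-forward from c7370c1 to cbc38c4 is possible iff c7370c1 is an ancestor of cbc38c4.
Ancestors of cbc38c4: {2f80cd4, 9ab3257, c7370c1, cbc38c4, d159fa4, f5ec8ea, f81dc1e}.
c7370c1 is among them, so fast-forward is possible.

Yes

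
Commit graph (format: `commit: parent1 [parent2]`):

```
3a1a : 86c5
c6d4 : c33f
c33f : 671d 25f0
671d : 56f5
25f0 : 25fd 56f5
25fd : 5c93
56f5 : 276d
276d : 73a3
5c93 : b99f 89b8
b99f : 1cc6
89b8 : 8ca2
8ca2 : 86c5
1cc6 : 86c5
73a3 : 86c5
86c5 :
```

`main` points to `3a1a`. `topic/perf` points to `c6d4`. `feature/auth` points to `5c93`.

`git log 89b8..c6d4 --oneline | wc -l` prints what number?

11

Reachable from c6d4: {1cc6, 25f0, 25fd, 276d, 56f5, 5c93, 671d, 73a3, 86c5, 89b8, 8ca2, b99f, c33f, c6d4}.
Reachable from 89b8: {86c5, 89b8, 8ca2}.
In c6d4's history but not 89b8's: {1cc6, 25f0, 25fd, 276d, 56f5, 5c93, 671d, 73a3, b99f, c33f, c6d4} — 11 commits.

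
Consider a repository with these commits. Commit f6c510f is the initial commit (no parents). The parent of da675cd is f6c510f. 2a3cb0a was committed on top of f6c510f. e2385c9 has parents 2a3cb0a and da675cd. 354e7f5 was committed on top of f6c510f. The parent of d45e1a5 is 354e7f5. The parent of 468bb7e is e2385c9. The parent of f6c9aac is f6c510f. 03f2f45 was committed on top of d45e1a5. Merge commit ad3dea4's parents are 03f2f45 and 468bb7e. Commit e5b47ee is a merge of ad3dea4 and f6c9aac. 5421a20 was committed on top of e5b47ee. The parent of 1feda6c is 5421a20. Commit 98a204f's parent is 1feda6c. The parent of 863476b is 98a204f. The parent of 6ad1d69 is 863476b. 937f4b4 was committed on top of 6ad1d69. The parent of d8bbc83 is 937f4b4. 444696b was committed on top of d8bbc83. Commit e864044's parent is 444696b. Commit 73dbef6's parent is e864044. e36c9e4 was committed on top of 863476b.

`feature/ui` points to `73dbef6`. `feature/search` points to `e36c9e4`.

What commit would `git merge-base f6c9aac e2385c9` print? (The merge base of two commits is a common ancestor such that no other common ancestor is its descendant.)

f6c510f

Ancestors of f6c9aac: {f6c510f, f6c9aac}.
Ancestors of e2385c9: {2a3cb0a, da675cd, e2385c9, f6c510f}.
Common ancestors: {f6c510f}.
The only common ancestor is f6c510f, so it is the merge base.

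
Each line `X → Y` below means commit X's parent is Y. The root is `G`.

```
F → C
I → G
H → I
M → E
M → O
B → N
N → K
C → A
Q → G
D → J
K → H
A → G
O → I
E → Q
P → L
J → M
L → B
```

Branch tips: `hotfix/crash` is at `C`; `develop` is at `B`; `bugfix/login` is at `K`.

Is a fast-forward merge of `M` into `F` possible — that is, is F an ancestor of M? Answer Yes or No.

No

A fast-forward from F to M is possible iff F is an ancestor of M.
Ancestors of M: {E, G, I, M, O, Q}.
F is not among them, so fast-forward is not possible.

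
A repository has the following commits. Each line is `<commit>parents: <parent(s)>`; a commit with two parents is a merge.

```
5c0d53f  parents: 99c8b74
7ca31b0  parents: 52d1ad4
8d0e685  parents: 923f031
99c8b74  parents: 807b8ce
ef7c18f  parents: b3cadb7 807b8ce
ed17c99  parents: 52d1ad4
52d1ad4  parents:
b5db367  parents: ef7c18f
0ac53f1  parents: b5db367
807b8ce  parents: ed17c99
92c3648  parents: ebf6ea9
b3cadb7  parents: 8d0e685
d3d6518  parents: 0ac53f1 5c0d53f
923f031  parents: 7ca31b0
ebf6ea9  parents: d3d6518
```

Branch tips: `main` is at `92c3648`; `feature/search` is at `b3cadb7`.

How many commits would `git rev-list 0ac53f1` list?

10

Walking parent pointers from 0ac53f1: reachable set = {0ac53f1, 52d1ad4, 7ca31b0, 807b8ce, 8d0e685, 923f031, b3cadb7, b5db367, ed17c99, ef7c18f}.
That is 10 commits.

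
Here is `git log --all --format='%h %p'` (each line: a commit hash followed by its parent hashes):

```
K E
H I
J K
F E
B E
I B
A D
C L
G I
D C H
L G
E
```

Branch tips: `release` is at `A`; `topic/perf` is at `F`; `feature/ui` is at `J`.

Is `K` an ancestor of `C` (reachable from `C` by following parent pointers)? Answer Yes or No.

Ancestors of C: {B, C, E, G, I, L}.
K is not in that set, so it is not an ancestor of C.

No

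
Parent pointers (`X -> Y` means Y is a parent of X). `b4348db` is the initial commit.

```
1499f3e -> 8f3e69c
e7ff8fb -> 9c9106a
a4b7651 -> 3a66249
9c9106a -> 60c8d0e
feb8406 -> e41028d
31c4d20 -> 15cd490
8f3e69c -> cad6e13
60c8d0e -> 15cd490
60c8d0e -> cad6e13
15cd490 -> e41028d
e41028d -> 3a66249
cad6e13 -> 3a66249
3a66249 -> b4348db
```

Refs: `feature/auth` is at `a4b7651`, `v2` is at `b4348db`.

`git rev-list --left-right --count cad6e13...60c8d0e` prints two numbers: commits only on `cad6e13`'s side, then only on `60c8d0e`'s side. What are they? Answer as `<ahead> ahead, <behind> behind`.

Reachable from cad6e13: {3a66249, b4348db, cad6e13}.
Reachable from 60c8d0e: {15cd490, 3a66249, 60c8d0e, b4348db, cad6e13, e41028d}.
Only in cad6e13's history (ahead): {} — 0.
Only in 60c8d0e's history (behind): {15cd490, 60c8d0e, e41028d} — 3.

0 ahead, 3 behind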